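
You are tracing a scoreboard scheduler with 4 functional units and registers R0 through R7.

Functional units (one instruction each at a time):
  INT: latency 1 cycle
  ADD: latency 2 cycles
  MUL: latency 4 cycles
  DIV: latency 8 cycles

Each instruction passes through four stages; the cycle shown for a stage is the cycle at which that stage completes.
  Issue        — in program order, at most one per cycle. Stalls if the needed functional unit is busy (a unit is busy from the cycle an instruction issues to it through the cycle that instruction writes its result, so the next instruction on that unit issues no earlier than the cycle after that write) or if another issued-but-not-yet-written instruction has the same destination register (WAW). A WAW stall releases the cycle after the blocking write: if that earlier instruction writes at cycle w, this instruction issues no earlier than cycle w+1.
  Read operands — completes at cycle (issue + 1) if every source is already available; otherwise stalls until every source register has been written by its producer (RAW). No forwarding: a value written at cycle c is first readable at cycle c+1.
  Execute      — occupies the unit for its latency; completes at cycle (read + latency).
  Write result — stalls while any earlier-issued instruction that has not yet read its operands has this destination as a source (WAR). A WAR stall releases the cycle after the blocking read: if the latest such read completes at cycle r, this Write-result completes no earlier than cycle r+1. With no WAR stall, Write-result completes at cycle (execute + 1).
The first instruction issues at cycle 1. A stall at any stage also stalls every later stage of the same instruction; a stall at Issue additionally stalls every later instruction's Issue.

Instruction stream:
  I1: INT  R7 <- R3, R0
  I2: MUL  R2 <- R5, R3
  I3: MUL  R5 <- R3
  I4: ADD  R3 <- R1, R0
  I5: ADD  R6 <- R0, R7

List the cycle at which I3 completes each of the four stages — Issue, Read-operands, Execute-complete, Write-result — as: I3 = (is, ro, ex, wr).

I3 = (9, 10, 14, 15)

I1 -> (1, 2, 3, 4)
I2 -> (2, 3, 7, 8)
I3 -> (9, 10, 14, 15)  // struct: MUL busy until I2 writes@8
I4 -> (10, 11, 13, 14)
I5 -> (15, 16, 18, 19)  // struct: ADD busy until I4 writes@14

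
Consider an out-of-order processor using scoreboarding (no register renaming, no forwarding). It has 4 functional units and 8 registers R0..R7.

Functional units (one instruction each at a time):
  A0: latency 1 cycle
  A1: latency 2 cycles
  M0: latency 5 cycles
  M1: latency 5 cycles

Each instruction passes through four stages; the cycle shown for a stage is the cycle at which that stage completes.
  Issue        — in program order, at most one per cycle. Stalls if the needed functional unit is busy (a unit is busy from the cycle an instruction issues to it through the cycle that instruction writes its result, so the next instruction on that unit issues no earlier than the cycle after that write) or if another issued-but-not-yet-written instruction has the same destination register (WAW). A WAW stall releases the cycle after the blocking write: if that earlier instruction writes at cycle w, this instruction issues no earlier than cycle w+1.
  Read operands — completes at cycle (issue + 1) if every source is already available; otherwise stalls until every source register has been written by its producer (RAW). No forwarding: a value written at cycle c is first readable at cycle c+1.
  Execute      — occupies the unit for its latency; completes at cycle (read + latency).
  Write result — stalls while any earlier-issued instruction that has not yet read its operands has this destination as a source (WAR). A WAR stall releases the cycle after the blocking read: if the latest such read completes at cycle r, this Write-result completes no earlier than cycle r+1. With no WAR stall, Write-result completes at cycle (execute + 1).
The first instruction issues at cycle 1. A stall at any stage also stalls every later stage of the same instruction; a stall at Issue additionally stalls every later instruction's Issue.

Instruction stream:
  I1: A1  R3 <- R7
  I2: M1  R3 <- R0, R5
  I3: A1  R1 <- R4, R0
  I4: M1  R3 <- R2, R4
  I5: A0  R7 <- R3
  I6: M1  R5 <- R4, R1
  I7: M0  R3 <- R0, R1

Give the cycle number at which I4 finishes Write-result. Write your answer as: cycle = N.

cycle = 21

  I1 | 1 | 2 | 4 | 5
  I2 | 6 | 7 | 12 | 13   WAW R3: wait I1 write@5
  I3 | 7 | 8 | 10 | 11
  I4 | 14 | 15 | 20 | 21   struct: M1 busy until I2 writes@13
  I5 | 15 | 22 | 23 | 24   RAW R3: wait I4 write@21
  I6 | 22 | 23 | 28 | 29   struct: M1 busy until I4 writes@21
  I7 | 23 | 24 | 29 | 30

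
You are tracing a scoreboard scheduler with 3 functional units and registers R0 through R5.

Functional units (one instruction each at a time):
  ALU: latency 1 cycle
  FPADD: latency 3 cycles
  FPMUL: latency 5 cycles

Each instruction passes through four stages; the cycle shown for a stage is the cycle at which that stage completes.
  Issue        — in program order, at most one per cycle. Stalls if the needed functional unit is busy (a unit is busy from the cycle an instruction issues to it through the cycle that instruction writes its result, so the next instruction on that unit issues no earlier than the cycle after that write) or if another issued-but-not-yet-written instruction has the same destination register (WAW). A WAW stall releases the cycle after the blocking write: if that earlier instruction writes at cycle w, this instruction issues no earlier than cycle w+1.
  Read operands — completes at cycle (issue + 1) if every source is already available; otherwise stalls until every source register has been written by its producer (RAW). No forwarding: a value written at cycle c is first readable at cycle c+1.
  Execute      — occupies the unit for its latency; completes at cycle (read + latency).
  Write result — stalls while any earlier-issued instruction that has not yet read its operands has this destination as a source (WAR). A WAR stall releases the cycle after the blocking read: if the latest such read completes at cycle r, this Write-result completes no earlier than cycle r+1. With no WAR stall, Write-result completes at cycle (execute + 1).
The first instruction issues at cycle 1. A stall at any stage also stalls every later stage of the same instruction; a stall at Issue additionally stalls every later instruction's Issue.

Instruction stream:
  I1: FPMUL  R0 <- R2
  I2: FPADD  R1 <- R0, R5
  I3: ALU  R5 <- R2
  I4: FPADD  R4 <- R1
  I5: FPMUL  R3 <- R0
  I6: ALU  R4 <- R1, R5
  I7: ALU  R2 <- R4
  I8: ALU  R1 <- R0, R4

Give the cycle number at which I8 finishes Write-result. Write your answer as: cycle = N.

cycle = 31

1) issue 1, read 2, done 7, write 8
2) issue 2, read 9, done 12, write 13  <RAW R0: wait I1 write@8>
3) issue 3, read 4, done 5, write 10  <WAR R5: wait I2 read@9>
4) issue 14, read 15, done 18, write 19  <struct: FPADD busy until I2 writes@13>
5) issue 15, read 16, done 21, write 22
6) issue 20, read 21, done 22, write 23  <WAW R4: wait I4 write@19>
7) issue 24, read 25, done 26, write 27  <struct: ALU busy until I6 writes@23>
8) issue 28, read 29, done 30, write 31  <struct: ALU busy until I7 writes@27>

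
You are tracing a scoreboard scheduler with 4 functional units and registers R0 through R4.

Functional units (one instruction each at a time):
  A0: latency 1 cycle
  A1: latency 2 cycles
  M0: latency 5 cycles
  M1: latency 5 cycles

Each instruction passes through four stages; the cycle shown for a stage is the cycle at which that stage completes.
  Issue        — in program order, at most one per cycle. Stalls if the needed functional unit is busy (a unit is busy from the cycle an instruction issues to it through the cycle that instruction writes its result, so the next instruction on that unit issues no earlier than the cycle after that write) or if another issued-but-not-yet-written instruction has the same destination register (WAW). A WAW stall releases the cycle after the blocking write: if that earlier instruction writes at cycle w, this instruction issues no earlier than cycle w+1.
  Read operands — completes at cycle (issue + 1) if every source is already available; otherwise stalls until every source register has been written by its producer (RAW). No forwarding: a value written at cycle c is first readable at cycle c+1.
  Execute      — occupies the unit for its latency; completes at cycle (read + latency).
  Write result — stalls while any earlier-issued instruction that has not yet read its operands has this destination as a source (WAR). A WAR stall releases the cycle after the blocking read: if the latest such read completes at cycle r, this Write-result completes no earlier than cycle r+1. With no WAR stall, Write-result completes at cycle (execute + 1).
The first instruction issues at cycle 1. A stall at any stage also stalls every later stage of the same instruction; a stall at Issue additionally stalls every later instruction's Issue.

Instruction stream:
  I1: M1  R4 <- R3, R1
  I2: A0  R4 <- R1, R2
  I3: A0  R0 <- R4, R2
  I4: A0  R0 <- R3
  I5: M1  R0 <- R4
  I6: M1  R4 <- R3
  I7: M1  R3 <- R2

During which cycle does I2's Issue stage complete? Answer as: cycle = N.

1) issue 1, read 2, done 7, write 8
2) issue 9, read 10, done 11, write 12  <WAW R4: wait I1 write@8>
3) issue 13, read 14, done 15, write 16  <struct: A0 busy until I2 writes@12>
4) issue 17, read 18, done 19, write 20  <struct: A0 busy until I3 writes@16>
5) issue 21, read 22, done 27, write 28  <WAW R0: wait I4 write@20>
6) issue 29, read 30, done 35, write 36  <struct: M1 busy until I5 writes@28>
7) issue 37, read 38, done 43, write 44  <struct: M1 busy until I6 writes@36>

cycle = 9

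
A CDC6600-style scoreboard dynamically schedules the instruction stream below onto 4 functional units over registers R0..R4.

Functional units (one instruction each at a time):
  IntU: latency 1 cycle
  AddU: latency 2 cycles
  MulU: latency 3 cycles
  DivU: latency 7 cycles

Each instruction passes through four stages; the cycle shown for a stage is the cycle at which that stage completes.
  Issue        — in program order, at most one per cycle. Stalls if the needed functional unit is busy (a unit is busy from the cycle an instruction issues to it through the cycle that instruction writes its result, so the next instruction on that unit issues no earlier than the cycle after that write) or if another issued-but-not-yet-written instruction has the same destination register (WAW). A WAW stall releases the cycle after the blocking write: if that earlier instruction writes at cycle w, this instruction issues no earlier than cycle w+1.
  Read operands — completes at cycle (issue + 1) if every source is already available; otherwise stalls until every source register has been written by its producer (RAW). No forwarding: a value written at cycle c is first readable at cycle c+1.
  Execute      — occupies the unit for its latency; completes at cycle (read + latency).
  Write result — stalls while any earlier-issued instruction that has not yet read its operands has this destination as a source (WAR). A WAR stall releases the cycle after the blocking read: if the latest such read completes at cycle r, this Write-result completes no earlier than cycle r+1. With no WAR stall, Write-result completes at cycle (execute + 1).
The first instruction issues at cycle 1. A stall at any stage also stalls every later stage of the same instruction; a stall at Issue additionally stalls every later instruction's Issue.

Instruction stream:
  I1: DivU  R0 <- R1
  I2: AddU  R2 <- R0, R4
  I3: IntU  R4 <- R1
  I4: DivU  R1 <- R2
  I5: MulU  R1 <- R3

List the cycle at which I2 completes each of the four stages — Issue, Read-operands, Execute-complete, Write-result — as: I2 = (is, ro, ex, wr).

[1] I1→DivU
[2] I1 RO, I2→AddU
[3] I3→IntU
[4] I3 RO
[5] I3 EX
[9] I1 EX
[10] I1 WR R0
[11] I2 RO, I4→DivU
[12] I3 WR R4
[13] I2 EX
[14] I2 WR R2
[15] I4 RO
[22] I4 EX
[23] I4 WR R1
[24] I5→MulU
[25] I5 RO
[28] I5 EX
[29] I5 WR R1

I2 = (2, 11, 13, 14)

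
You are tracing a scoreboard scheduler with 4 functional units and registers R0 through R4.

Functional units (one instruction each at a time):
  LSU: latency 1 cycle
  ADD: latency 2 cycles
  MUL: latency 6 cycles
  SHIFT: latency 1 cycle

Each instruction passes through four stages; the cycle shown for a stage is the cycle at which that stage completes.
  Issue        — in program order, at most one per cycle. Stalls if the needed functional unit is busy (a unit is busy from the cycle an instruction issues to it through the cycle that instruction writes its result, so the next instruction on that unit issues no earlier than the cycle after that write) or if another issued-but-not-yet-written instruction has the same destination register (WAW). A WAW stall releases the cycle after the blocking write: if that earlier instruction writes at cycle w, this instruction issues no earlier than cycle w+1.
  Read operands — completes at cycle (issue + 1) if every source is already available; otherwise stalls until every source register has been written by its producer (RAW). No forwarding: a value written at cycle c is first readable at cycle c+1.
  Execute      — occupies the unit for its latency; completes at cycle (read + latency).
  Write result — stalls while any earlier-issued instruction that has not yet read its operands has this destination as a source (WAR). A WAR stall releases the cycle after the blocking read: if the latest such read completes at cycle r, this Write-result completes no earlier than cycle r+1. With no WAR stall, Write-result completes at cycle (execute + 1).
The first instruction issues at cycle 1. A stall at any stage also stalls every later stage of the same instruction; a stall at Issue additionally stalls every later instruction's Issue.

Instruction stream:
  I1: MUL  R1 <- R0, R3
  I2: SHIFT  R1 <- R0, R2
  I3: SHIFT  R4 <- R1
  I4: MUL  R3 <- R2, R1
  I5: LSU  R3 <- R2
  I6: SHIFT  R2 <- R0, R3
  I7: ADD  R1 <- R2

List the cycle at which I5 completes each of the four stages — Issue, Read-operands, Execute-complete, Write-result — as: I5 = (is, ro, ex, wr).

I5 = (24, 25, 26, 27)

I1  is:1  ro:2  ex:8  wr:9
I2  is:10  ro:11  ex:12  wr:13  — WAW R1: wait I1 write@9
I3  is:14  ro:15  ex:16  wr:17  — struct: SHIFT busy until I2 writes@13
I4  is:15  ro:16  ex:22  wr:23
I5  is:24  ro:25  ex:26  wr:27  — WAW R3: wait I4 write@23
I6  is:25  ro:28  ex:29  wr:30  — RAW R3: wait I5 write@27
I7  is:26  ro:31  ex:33  wr:34  — RAW R2: wait I6 write@30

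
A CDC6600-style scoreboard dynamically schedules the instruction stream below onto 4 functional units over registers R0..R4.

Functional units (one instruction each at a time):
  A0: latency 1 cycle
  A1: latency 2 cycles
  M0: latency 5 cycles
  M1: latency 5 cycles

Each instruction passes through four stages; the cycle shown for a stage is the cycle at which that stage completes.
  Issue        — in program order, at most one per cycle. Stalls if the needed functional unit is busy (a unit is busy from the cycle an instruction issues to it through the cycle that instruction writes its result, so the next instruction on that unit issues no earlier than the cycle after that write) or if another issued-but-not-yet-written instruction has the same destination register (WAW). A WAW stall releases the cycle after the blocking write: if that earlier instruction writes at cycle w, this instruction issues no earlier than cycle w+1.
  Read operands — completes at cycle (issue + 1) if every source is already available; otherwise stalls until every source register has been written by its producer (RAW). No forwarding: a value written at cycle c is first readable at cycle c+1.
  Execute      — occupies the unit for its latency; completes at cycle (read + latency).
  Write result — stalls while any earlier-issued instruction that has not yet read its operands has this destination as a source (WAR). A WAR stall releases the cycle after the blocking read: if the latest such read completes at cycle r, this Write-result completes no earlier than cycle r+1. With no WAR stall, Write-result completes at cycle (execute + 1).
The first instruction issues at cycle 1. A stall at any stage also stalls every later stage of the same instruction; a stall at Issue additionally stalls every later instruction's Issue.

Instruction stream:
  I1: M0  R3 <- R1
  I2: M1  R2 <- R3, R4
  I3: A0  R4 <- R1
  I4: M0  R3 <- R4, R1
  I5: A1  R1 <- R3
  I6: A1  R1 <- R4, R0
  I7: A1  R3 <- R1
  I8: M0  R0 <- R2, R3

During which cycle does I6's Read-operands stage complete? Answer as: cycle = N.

t=1  issue I1 (M0)
t=2  I1 read-ops · issue I2 (M1)
t=3  issue I3 (A0)
t=4  I3 read-ops
t=5  I3 finished on A0
t=7  I1 finished on M0
t=8  I1→R3
t=9  I2 read-ops · issue I4 (M0)
t=10  I3→R4 · issue I5 (A1)
t=11  I4 read-ops
t=14  I2 finished on M1
t=15  I2→R2
t=16  I4 finished on M0
t=17  I4→R3
t=18  I5 read-ops
t=20  I5 finished on A1
t=21  I5→R1
t=22  issue I6 (A1)
t=23  I6 read-ops
t=25  I6 finished on A1
t=26  I6→R1
t=27  issue I7 (A1)
t=28  I7 read-ops · issue I8 (M0)
t=30  I7 finished on A1
t=31  I7→R3
t=32  I8 read-ops
t=37  I8 finished on M0
t=38  I8→R0

cycle = 23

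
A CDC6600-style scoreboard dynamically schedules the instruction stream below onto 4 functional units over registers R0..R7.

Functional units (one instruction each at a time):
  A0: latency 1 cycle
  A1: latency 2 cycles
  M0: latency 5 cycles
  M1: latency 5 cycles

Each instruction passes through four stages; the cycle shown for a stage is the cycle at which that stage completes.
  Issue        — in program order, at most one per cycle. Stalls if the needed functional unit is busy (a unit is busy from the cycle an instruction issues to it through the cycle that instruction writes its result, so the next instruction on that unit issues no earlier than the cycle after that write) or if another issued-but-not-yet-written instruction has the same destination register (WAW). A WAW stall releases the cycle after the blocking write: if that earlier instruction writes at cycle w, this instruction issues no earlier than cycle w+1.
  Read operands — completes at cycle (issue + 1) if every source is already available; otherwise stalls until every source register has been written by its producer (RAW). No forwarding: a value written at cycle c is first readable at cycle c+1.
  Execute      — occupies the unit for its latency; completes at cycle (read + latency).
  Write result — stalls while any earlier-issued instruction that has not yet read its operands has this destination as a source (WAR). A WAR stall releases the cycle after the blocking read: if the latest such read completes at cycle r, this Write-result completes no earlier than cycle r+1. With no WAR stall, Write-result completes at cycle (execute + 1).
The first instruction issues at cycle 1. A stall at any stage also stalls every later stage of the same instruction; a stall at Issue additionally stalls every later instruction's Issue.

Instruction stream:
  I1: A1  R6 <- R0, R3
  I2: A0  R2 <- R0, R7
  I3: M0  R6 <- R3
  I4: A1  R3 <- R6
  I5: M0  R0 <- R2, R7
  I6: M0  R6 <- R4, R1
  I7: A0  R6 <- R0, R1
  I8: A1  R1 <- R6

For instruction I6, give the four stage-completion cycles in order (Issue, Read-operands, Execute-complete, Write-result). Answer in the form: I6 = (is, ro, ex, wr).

cycle 1: issue I1 (A1)
cycle 2: I1 read-ops; issue I2 (A0)
cycle 3: I2 read-ops
cycle 4: I1 finished on A1; I2 finished on A0
cycle 5: I1→R6; I2→R2
cycle 6: issue I3 (M0)
cycle 7: I3 read-ops; issue I4 (A1)
cycle 12: I3 finished on M0
cycle 13: I3→R6
cycle 14: I4 read-ops; issue I5 (M0)
cycle 15: I5 read-ops
cycle 16: I4 finished on A1
cycle 17: I4→R3
cycle 20: I5 finished on M0
cycle 21: I5→R0
cycle 22: issue I6 (M0)
cycle 23: I6 read-ops
cycle 28: I6 finished on M0
cycle 29: I6→R6
cycle 30: issue I7 (A0)
cycle 31: I7 read-ops; issue I8 (A1)
cycle 32: I7 finished on A0
cycle 33: I7→R6
cycle 34: I8 read-ops
cycle 36: I8 finished on A1
cycle 37: I8→R1

I6 = (22, 23, 28, 29)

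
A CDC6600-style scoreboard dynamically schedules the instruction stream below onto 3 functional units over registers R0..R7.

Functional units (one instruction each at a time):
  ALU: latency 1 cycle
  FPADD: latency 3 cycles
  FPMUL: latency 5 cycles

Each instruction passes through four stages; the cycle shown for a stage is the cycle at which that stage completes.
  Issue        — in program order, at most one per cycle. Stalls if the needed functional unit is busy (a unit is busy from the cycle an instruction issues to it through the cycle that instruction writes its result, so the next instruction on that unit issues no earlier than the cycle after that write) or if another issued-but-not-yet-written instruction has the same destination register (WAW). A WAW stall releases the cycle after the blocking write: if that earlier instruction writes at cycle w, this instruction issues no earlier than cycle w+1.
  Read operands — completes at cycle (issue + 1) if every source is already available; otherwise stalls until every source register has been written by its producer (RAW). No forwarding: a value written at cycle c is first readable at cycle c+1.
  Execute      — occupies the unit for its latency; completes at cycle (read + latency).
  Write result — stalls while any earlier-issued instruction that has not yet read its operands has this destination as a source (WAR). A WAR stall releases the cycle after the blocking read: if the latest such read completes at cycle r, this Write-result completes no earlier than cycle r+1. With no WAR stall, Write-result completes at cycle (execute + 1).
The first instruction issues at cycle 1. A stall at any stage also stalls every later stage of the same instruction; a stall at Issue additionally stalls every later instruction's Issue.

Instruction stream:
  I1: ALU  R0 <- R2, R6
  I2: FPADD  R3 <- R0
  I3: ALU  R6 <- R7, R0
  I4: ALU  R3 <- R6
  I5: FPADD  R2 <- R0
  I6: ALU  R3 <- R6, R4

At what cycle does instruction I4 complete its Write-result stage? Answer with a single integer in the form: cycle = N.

t=1  I1→ALU
t=2  I1 RO | I2→FPADD
t=3  I1 EX
t=4  I1 WR R0
t=5  I2 RO | I3→ALU
t=6  I3 RO
t=7  I3 EX
t=8  I2 EX | I3 WR R6
t=9  I2 WR R3
t=10  I4→ALU
t=11  I4 RO | I5→FPADD
t=12  I4 EX | I5 RO
t=13  I4 WR R3
t=14  I6→ALU
t=15  I5 EX | I6 RO
t=16  I5 WR R2 | I6 EX
t=17  I6 WR R3

cycle = 13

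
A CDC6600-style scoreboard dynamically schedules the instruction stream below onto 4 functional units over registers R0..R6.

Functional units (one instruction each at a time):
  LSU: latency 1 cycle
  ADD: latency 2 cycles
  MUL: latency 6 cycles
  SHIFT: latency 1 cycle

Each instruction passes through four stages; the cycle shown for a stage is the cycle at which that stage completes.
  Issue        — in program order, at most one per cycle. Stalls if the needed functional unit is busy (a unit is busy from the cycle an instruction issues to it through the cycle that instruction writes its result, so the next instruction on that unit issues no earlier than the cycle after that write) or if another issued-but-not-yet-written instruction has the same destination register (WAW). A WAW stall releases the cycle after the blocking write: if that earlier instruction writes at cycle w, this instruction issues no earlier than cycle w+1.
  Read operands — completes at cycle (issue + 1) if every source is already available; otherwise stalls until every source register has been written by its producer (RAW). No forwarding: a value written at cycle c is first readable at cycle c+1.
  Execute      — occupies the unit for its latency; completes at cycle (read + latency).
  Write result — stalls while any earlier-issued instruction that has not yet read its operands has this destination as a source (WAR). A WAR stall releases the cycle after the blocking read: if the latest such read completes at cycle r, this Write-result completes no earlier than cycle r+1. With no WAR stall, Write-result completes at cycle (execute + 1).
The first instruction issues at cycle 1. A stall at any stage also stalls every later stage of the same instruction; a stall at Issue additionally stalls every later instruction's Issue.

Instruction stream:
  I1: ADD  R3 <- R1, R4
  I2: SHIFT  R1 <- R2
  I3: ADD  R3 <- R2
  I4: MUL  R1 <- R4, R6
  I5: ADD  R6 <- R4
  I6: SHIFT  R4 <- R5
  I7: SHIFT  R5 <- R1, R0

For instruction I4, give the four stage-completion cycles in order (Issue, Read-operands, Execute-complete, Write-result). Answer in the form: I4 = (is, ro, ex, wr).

t=1  issue I1 (ADD)
t=2  I1 read-ops | issue I2 (SHIFT)
t=3  I2 read-ops
t=4  I1 finished on ADD | I2 finished on SHIFT
t=5  I1→R3 | I2→R1
t=6  issue I3 (ADD)
t=7  I3 read-ops | issue I4 (MUL)
t=8  I4 read-ops
t=9  I3 finished on ADD
t=10  I3→R3
t=11  issue I5 (ADD)
t=12  I5 read-ops | issue I6 (SHIFT)
t=13  I6 read-ops
t=14  I4 finished on MUL | I5 finished on ADD | I6 finished on SHIFT
t=15  I4→R1 | I5→R6 | I6→R4
t=16  issue I7 (SHIFT)
t=17  I7 read-ops
t=18  I7 finished on SHIFT
t=19  I7→R5

I4 = (7, 8, 14, 15)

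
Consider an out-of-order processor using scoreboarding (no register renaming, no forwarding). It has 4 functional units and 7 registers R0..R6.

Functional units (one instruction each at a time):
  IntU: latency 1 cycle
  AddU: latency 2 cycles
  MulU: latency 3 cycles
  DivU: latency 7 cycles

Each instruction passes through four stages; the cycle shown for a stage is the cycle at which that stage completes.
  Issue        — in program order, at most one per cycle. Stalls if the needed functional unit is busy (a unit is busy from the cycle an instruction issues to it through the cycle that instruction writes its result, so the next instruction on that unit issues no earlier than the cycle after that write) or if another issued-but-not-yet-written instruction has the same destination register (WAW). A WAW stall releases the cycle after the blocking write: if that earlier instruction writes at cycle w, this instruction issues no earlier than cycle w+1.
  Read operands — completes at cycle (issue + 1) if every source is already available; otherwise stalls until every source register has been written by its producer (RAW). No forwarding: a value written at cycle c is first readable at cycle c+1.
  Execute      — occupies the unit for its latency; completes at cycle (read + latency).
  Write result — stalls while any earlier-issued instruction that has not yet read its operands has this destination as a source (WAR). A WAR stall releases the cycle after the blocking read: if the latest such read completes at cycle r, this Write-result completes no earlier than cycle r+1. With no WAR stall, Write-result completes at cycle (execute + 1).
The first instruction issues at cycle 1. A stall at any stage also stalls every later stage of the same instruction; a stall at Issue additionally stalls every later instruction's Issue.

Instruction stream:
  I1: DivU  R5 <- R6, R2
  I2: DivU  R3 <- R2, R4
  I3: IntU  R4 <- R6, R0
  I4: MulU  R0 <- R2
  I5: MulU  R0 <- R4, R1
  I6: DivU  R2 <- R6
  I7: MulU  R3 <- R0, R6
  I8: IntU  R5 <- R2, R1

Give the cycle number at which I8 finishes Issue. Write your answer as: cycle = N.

  I1 | 1 | 2 | 9 | 10
  I2 | 11 | 12 | 19 | 20   struct: DivU busy until I1 writes@10
  I3 | 12 | 13 | 14 | 15
  I4 | 13 | 14 | 17 | 18
  I5 | 19 | 20 | 23 | 24   struct: MulU busy until I4 writes@18
  I6 | 21 | 22 | 29 | 30   struct: DivU busy until I2 writes@20
  I7 | 25 | 26 | 29 | 30   struct: MulU busy until I5 writes@24
  I8 | 26 | 31 | 32 | 33   RAW R2: wait I6 write@30

cycle = 26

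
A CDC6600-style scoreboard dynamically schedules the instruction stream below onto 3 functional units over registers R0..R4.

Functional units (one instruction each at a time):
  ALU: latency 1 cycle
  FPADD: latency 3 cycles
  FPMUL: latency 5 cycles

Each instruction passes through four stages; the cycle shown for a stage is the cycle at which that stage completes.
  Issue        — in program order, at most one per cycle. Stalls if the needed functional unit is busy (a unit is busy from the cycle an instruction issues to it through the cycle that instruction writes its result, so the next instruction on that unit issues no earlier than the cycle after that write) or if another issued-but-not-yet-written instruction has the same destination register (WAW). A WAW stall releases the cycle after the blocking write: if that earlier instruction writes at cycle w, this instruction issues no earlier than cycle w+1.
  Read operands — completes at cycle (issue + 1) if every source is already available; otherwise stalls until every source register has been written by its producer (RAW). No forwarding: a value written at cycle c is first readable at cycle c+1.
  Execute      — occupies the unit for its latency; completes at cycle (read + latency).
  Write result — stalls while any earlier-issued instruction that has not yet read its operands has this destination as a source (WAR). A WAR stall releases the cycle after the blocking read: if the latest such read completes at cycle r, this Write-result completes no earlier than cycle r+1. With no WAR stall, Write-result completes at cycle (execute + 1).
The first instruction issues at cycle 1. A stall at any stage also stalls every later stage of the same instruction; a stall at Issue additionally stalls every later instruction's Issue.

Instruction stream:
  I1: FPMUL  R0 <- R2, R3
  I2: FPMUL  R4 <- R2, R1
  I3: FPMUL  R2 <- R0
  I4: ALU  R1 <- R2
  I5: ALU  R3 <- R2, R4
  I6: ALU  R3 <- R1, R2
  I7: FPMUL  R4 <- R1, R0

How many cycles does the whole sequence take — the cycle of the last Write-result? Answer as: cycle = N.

I1  is:1  ro:2  ex:7  wr:8
I2  is:9  ro:10  ex:15  wr:16  — struct: FPMUL busy until I1 writes@8
I3  is:17  ro:18  ex:23  wr:24  — struct: FPMUL busy until I2 writes@16
I4  is:18  ro:25  ex:26  wr:27  — RAW R2: wait I3 write@24
I5  is:28  ro:29  ex:30  wr:31  — struct: ALU busy until I4 writes@27
I6  is:32  ro:33  ex:34  wr:35  — struct: ALU busy until I5 writes@31
I7  is:33  ro:34  ex:39  wr:40

cycle = 40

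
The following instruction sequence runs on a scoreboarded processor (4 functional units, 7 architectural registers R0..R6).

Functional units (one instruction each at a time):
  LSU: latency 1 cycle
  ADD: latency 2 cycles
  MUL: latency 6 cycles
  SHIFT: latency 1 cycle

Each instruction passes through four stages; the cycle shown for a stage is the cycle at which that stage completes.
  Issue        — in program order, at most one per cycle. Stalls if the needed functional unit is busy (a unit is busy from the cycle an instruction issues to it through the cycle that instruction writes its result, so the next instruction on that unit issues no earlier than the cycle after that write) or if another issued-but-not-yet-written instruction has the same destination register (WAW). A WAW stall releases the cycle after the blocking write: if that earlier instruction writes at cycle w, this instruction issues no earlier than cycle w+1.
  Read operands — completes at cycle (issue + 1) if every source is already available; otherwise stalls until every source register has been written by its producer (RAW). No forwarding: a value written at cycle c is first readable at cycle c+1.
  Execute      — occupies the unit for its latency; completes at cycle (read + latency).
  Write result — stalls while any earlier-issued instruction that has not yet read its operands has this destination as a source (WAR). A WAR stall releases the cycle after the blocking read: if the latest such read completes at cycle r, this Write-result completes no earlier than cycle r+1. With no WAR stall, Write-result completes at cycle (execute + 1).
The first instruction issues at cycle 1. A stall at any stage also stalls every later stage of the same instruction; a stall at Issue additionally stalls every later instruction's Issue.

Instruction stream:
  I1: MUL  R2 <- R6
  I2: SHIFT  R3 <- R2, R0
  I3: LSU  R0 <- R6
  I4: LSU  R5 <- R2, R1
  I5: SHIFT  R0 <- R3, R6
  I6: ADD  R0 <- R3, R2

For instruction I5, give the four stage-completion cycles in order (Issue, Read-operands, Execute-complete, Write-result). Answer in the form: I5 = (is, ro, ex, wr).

I5 = (13, 14, 15, 16)

I1  is:1  ro:2  ex:8  wr:9
I2  is:2  ro:10  ex:11  wr:12  — RAW R2: wait I1 write@9
I3  is:3  ro:4  ex:5  wr:11  — WAR R0: wait I2 read@10
I4  is:12  ro:13  ex:14  wr:15  — struct: LSU busy until I3 writes@11
I5  is:13  ro:14  ex:15  wr:16
I6  is:17  ro:18  ex:20  wr:21  — WAW R0: wait I5 write@16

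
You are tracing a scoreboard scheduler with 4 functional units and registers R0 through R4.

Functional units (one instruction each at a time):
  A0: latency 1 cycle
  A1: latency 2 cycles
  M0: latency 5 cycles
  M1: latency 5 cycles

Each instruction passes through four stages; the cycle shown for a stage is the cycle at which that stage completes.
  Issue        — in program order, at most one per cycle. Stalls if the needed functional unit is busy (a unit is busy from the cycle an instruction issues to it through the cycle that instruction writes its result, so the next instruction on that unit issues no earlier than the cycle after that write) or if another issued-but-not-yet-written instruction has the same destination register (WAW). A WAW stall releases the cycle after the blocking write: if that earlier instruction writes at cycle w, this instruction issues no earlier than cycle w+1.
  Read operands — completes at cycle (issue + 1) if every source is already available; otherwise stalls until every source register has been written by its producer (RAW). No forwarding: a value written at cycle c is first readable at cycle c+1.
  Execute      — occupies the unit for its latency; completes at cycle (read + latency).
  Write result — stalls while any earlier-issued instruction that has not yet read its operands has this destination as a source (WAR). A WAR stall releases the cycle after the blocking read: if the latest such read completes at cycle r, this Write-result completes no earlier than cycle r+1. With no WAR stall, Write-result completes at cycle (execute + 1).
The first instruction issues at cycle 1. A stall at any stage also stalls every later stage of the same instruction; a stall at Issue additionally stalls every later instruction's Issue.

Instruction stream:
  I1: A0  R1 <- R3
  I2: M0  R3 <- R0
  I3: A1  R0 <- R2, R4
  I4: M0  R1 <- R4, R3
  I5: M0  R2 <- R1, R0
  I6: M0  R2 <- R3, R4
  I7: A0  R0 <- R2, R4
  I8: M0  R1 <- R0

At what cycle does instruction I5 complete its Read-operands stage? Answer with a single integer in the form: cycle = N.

cycle = 19

[I1] 1/2/3/4
[I2] 2/3/8/9
[I3] 3/4/6/7
[I4] 10/11/16/17  (struct: M0 busy until I2 writes@9)
[I5] 18/19/24/25  (struct: M0 busy until I4 writes@17)
[I6] 26/27/32/33  (struct: M0 busy until I5 writes@25)
[I7] 27/34/35/36  (RAW R2: wait I6 write@33)
[I8] 34/37/42/43  (struct: M0 busy until I6 writes@33; RAW R0: wait I7 write@36)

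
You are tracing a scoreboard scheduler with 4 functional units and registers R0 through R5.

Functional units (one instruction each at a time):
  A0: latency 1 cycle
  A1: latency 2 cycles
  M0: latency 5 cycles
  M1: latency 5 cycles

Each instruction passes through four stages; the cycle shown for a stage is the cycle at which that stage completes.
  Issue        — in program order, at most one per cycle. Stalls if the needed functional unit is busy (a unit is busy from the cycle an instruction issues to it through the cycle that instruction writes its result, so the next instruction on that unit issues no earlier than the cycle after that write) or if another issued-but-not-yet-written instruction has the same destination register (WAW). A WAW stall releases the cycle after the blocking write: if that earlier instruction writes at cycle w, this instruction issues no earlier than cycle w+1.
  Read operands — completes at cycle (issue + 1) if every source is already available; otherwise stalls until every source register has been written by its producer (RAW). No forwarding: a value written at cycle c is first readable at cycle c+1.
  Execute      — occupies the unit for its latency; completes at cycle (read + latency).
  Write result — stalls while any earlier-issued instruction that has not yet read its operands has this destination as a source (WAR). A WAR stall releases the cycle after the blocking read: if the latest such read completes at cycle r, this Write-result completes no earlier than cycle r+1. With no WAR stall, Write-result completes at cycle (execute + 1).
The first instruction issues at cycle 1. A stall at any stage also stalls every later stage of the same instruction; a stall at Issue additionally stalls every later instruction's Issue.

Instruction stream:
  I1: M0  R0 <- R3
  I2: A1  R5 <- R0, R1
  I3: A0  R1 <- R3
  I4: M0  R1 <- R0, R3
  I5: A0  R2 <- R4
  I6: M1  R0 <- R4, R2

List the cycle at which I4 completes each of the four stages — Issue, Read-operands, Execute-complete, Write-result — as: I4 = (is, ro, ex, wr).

I4 = (11, 12, 17, 18)

c1: I1→M0
c2: I1 RO, I2→A1
c3: I3→A0
c4: I3 RO
c5: I3 EX
c7: I1 EX
c8: I1 WR R0
c9: I2 RO
c10: I3 WR R1
c11: I2 EX, I4→M0
c12: I2 WR R5, I4 RO, I5→A0
c13: I5 RO, I6→M1
c14: I5 EX
c15: I5 WR R2
c16: I6 RO
c17: I4 EX
c18: I4 WR R1
c21: I6 EX
c22: I6 WR R0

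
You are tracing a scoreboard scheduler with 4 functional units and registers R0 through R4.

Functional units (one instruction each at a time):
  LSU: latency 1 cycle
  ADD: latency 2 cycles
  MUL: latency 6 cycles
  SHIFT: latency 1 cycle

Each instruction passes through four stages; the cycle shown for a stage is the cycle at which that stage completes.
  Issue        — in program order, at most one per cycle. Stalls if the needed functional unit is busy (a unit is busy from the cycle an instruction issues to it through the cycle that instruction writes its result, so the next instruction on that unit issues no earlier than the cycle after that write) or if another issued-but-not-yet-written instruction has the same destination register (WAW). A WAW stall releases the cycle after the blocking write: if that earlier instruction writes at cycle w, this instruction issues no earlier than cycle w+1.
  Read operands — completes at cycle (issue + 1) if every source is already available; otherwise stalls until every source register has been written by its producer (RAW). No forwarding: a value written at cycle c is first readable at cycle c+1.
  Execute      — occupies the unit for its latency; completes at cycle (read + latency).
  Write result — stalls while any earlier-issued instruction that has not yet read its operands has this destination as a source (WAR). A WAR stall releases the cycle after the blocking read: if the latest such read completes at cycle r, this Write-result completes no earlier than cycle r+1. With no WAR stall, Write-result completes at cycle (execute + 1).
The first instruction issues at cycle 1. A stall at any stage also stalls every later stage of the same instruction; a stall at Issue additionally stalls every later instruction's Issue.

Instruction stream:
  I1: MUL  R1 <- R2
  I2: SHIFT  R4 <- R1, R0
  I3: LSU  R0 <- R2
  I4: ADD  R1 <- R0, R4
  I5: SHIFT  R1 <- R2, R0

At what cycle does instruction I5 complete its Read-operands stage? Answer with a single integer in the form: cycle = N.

c1: I1→MUL
c2: I1 RO | I2→SHIFT
c3: I3→LSU
c4: I3 RO
c5: I3 EX
c8: I1 EX
c9: I1 WR R1
c10: I2 RO | I4→ADD
c11: I2 EX | I3 WR R0
c12: I2 WR R4
c13: I4 RO
c15: I4 EX
c16: I4 WR R1
c17: I5→SHIFT
c18: I5 RO
c19: I5 EX
c20: I5 WR R1

cycle = 18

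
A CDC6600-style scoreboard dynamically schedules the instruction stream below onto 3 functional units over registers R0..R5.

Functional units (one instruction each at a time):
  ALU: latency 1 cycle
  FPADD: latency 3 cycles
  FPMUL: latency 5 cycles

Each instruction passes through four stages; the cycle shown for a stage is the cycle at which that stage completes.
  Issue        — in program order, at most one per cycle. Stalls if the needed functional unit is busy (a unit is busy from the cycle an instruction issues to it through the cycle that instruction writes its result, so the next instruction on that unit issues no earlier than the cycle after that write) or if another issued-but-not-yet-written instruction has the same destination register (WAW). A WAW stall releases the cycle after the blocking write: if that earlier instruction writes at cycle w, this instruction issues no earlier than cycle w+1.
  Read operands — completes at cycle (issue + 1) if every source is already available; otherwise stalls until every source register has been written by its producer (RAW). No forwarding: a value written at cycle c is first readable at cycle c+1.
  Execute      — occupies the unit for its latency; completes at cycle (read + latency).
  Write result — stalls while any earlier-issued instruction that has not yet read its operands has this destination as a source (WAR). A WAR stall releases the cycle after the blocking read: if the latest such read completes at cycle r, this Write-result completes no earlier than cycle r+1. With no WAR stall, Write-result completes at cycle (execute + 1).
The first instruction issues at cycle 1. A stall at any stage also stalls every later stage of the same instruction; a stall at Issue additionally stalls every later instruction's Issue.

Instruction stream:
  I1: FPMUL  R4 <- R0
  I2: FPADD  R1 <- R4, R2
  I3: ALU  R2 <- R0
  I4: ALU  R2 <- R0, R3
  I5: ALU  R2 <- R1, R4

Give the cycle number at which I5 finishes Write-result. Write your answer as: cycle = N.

cycle = 18

t=1  I1 issues→FPMUL
t=2  I1 reads, I2 issues→FPADD
t=3  I3 issues→ALU
t=4  I3 reads
t=5  I3 exec-done
t=7  I1 exec-done
t=8  I1 writes R4
t=9  I2 reads
t=10  I3 writes R2
t=11  I4 issues→ALU
t=12  I2 exec-done, I4 reads
t=13  I2 writes R1, I4 exec-done
t=14  I4 writes R2
t=15  I5 issues→ALU
t=16  I5 reads
t=17  I5 exec-done
t=18  I5 writes R2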